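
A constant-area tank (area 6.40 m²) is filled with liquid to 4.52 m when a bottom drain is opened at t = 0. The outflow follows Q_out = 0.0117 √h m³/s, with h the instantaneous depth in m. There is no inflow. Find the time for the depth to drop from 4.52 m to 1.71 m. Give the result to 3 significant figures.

895 s

Mass balance (ρ constant): A dh/dt = −0.0117 √h.
This is separable: 2 d(√h)/dt = −0.0117/A, so √h = √h₀ − (0.0117/(2A)) t.
t = 2A(√h₀ − √h)/0.0117 = 2·6.40·(√4.52 − √1.71)/0.0117
  = 12.800 × (2.1260 − 1.3077) / 0.0117 = 895.30 s.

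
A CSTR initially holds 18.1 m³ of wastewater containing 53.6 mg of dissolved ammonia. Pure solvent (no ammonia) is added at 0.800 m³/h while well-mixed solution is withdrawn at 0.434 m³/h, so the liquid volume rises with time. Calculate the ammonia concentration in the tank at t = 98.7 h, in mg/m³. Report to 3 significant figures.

0.269 mg/m³

Let m(t) be the amount of ammonia. Volume: V(t) = V₀ + (Q_in − Q_out) t = 18.1 + 0.36600 t; V(98.7) = 54.224 m³.
No ammonia enters, so dm/dt = −Q_out · (m/V).
Separate: dm/m = −Q_out dt/V(t) ⇒ ln(m/m₀) = −(Q_out/(Q_in−Q_out)) ln(V/V₀).
m = m₀ (V₀/V)^(Q_out/(Q_in−Q_out)) = 53.6 × (18.1/54.224)^(1.1858) = 14.592 mg.
C = m/V = 14.592/54.224 = 0.26911 mg/m³.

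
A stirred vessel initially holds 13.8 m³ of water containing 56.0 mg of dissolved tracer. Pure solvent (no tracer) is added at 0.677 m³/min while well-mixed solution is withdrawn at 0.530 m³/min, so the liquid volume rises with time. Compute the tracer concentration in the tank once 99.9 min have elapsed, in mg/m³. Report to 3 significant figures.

Let m(t) be the amount of tracer. Volume: V(t) = V₀ + (Q_in − Q_out) t = 13.8 + 0.14700 t; V(99.9) = 28.485 m³.
Species balance (pure solvent in): dm/dt = −Q_out · m/V(t).
Separate: dm/m = −Q_out dt/V(t) ⇒ ln(m/m₀) = −(Q_out/(Q_in−Q_out)) ln(V/V₀).
m = m₀ (V₀/V)^(Q_out/(Q_in−Q_out)) = 56.0 × (13.8/28.485)^(3.6054) = 4.1059 mg.
C = m/V = 4.1059/28.485 = 0.14414 mg/m³.

0.144 mg/m³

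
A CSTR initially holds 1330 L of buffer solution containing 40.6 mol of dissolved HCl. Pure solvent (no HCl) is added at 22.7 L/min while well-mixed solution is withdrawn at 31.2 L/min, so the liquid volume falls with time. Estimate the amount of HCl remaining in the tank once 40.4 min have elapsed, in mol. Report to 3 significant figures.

Total volume: dV/dt = Q_in − Q_out = -8.5000 L/min, so V(t) = 1330 − 8.5000 t and V(40.4) = 986.60 L.
Solute balance: dm/dt = 0 − Q_out C = −Q_out m/V(t).
dm/m = −Q_out dt/(V₀ − 8.5000 t); integrating gives ln(m/m₀) = −(Q_out/(Q_in−Q_out)) ln(V/V₀).
m = m₀ (V₀/V)^(Q_out/(Q_in−Q_out)) = 40.6 × (1330/986.60)^(-3.6706) = 13.565 mol.

13.6 mol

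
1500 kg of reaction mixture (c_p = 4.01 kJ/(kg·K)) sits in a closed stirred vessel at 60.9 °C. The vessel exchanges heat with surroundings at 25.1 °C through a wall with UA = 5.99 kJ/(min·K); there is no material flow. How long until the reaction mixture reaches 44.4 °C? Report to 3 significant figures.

620 min

Lumped-capacitance energy balance: M c_p dT/dt = UA(T_amb − T).
τ = M c_p/UA = 1004.2 min; T_ss = T_amb = 25.100 °C.
T(t) = T_ss + (T₀ − T_ss)e^(−t/τ); set T = 44.4:
t = −τ ln[(T − T_ss)/(T₀ − T_ss)] = −1004.2 · ln(0.53911) = 620.42 min.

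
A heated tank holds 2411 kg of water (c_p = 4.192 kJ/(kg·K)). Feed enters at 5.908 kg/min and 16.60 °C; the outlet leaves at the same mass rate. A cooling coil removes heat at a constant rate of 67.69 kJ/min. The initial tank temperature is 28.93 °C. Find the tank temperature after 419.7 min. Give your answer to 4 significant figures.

19.25 °C

M c_p dT/dt = ṁ c_p (T_in − T) − Q̇.
τ = M/ṁ = 408.091 min; T_ss = T_in − Q̇/(ṁ c_p) = 16.60 − 67.69/(5.908·4.192) = 13.8669 °C.
T approaches T_ss exponentially: T(t) = T_ss + (T₀ − T_ss) e^(−t/τ).
T(419.7) = 13.8669 + (15.0631)·e^(−419.7/408.091) = 13.8669 + (15.0631)·0.357562 = 19.2529 °C.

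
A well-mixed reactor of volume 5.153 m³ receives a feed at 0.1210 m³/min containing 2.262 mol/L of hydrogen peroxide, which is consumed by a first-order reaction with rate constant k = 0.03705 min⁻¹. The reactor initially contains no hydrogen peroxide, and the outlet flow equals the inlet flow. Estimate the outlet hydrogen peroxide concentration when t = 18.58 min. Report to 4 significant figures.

0.5925 mol/L

Species balance: V dC/dt = Q C_in − Q C − k V C.
This is linear with rate a = Q/V + k = 0.0605315 min⁻¹.
C_ss = Q C_in/(Q + kV) = 0.877479 mol/L; C(t) = C_ss + (C₀ − C_ss) e^(−a t).
C(18.58) = 0.877479 + (-0.877479)·e^(−0.0605315·18.58) = 0.877479 + (-0.877479)·0.324758 = 0.592510 mol/L.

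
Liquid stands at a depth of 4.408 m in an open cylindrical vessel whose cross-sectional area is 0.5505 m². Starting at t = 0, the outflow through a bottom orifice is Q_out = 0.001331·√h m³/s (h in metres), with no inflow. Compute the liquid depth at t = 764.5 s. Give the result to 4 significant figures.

A dh/dt = −Q_out = −0.001331 √h.
This is separable: 2 d(√h)/dt = −0.001331/A, so √h = √h₀ − (0.001331/(2A)) t.
√h = √4.408 − 0.001331·764.5/(2·0.5505) = 2.09952 − 0.924205 = 1.17532.
h = 1.17532² = 1.38137 m.

1.381 m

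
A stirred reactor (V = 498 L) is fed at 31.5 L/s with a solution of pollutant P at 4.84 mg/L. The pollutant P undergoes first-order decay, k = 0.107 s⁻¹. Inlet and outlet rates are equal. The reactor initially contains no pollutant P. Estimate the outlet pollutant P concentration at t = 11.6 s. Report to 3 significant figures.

1.55 mg/L

Accumulation = in − out − consumed: V dC/dt = Q C_in − Q C − k V C.
dC/dt = (Q/V) C_in − (Q/V + k) C; effective rate a = Q/V + k = 0.063253 + 0.107 = 0.17025 s⁻¹.
C_ss = Q C_in/(Q + kV) = 1.7982 mg/L; C(t) = C_ss + (C₀ − C_ss) e^(−a t).
C(11.6) = 1.7982 + (-1.7982)·e^(−0.17025·11.6) = 1.7982 + (-1.7982)·0.13877 = 1.5486 mg/L.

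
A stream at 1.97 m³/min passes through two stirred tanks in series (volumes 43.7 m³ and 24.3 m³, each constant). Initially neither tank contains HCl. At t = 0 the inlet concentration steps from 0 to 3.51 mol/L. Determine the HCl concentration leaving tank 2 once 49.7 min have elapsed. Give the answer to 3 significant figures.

Each tank obeys Vᵢ dCᵢ/dt = Q(Cᵢ₋₁ − Cᵢ), so τᵢ = Vᵢ/Q.
τ₁ = 43.7/1.97 = 22.183 min; τ₂ = 24.3/1.97 = 12.335 min.
Solving the cascade with C₁(0)=C₂(0)=0 gives C₂(t) = C_in[1 − (τ₁ e^(−t/τ₁) − τ₂ e^(−t/τ₂))/(τ₁ − τ₂)].
At t = 49.7: e^(−t/τ₁) = 0.10641, e^(−t/τ₂) = 0.017789.
C₂ = 3.51·[1 − (22.183·0.10641 − 12.335·0.017789)/(9.8477)] = 3.51·0.78259 = 2.7469 mol/L.

2.75 mol/L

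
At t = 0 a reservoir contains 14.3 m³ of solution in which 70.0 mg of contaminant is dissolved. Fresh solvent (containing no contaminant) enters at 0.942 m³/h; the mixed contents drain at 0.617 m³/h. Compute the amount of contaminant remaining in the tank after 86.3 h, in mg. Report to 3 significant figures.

8.91 mg

Total volume: dV/dt = Q_in − Q_out = 0.32500 m³/h, so V(t) = 14.3 + 0.32500 t and V(86.3) = 42.347 m³.
Solute balance: dm/dt = 0 − Q_out C = −Q_out m/V(t).
Separate: dm/m = −Q_out dt/V(t) ⇒ ln(m/m₀) = −(Q_out/(Q_in−Q_out)) ln(V/V₀).
m = m₀ (V₀/V)^(Q_out/(Q_in−Q_out)) = 70.0 × (14.3/42.347)^(1.8985) = 8.9123 mg.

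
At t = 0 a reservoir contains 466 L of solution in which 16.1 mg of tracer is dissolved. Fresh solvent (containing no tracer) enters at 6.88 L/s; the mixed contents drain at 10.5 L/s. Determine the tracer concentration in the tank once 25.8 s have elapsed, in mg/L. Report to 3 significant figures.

Total volume: dV/dt = Q_in − Q_out = -3.6200 L/s, so V(t) = 466 − 3.6200 t and V(25.8) = 372.60 L.
Species balance (pure solvent in): dm/dt = −Q_out · m/V(t).
Separate: dm/m = −Q_out dt/V(t) ⇒ ln(m/m₀) = −(Q_out/(Q_in−Q_out)) ln(V/V₀).
m = m₀ (V₀/V)^(Q_out/(Q_in−Q_out)) = 16.1 × (466/372.60)^(-2.9006) = 8.4153 mg.
C = m/V = 8.4153/372.60 = 0.022585 mg/L.

0.0226 mg/L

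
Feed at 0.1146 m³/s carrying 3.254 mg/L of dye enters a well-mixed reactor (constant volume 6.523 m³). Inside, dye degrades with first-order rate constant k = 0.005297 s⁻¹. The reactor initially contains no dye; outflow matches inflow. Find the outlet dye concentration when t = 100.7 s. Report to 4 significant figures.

Accumulation = in − out − consumed: V dC/dt = Q C_in − Q C − k V C.
This is linear with rate a = Q/V + k = 0.0228656 s⁻¹.
C_ss = Q C_in/(Q + kV) = 2.50018 mg/L; C(t) = C_ss + (C₀ − C_ss) e^(−a t).
C(100.7) = 2.50018 + (-2.50018)·e^(−0.0228656·100.7) = 2.50018 + (-2.50018)·0.100002 = 2.25016 mg/L.

2.250 mg/L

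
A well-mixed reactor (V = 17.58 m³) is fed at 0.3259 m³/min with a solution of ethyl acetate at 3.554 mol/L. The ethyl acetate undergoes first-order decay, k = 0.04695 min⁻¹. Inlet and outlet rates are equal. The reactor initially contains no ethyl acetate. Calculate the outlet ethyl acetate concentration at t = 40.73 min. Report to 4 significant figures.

0.9362 mol/L

Species balance: V dC/dt = Q C_in − Q C − k V C.
This is linear with rate a = Q/V + k = 0.0654881 min⁻¹.
C_ss = Q C_in/(Q + kV) = 1.00605 mol/L; C(t) = C_ss + (C₀ − C_ss) e^(−a t).
C(40.73) = 1.00605 + (-1.00605)·e^(−0.0654881·40.73) = 1.00605 + (-1.00605)·0.0694373 = 0.936194 mol/L.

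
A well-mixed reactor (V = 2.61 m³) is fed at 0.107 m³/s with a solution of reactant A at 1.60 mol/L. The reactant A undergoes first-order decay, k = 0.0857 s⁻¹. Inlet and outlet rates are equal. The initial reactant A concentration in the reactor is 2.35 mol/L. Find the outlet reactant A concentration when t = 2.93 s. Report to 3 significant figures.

Species balance: V dC/dt = Q C_in − Q C − k V C.
This is linear with rate a = Q/V + k = 0.12670 s⁻¹.
C_ss = Q C_in/(Q + kV) = 0.51773 mol/L; C(t) = C_ss + (C₀ − C_ss) e^(−a t).
C(2.93) = 0.51773 + (1.8323)·e^(−0.12670·2.93) = 0.51773 + (1.8323)·0.68989 = 1.7818 mol/L.

1.78 mol/L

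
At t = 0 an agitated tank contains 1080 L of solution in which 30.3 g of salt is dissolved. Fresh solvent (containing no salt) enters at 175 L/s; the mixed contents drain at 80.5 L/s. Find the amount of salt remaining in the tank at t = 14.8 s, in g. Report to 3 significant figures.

Total volume: dV/dt = Q_in − Q_out = 94.500 L/s, so V(t) = 1080 + 94.500 t and V(14.8) = 2478.6 L.
Species balance (pure solvent in): dm/dt = −Q_out · m/V(t).
Separate: dm/m = −Q_out dt/V(t) ⇒ ln(m/m₀) = −(Q_out/(Q_in−Q_out)) ln(V/V₀).
m = m₀ (V₀/V)^(Q_out/(Q_in−Q_out)) = 30.3 × (1080/2478.6)^(0.85185) = 14.932 g.

14.9 g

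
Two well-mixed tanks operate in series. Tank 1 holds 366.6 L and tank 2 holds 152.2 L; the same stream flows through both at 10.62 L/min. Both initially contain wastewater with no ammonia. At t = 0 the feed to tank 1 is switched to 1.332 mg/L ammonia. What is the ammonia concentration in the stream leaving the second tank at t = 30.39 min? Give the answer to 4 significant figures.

Time constants: τᵢ = Vᵢ/Q for each well-mixed tank.
τ₁ = 366.6/10.62 = 34.5198 min; τ₂ = 152.2/10.62 = 14.3315 min.
Solving the cascade with C₁(0)=C₂(0)=0 gives C₂(t) = C_in[1 − (τ₁ e^(−t/τ₁) − τ₂ e^(−t/τ₂))/(τ₁ − τ₂)].
At t = 30.39: e^(−t/τ₁) = 0.414632, e^(−t/τ₂) = 0.119970.
C₂ = 1.332·[1 − (34.5198·0.414632 − 14.3315·0.119970)/(20.1883)] = 1.332·0.376192 = 0.501088 mg/L.

0.5011 mg/L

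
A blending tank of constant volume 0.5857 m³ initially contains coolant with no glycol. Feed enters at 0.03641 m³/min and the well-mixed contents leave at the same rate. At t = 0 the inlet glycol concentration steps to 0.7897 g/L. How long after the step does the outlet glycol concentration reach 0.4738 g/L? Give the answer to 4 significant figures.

14.74 min

Unsteady species balance (constant V, well mixed): V dC/dt = Q(C_in − C), so τ = V/Q = 16.0862 min.
C(t) = C_in + (C₀ − C_in) e^(−t/τ). Set C = 0.4738 and solve for t:
e^(−t/τ) = (C − C_in)/(C₀ − C_in) = (0.4738 − 0.7897)/(0 − 0.7897) = 0.400025
t = −τ ln(…) = 16.0862 × 0.916227 = 14.7387 min.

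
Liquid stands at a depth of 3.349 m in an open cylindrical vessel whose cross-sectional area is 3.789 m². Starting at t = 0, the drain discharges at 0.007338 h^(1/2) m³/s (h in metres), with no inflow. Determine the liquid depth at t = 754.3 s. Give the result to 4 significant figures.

A dh/dt = −Q_out = −0.007338 √h.
∫ h^(−1/2) dh = −(0.007338/A) ∫ dt, giving 2√h = 2√h₀ − (0.007338/A) t.
√h = √3.349 − 0.007338·754.3/(2·3.789) = 1.83003 − 0.730411 = 1.09962.
h = 1.09962² = 1.20916 m.

1.209 m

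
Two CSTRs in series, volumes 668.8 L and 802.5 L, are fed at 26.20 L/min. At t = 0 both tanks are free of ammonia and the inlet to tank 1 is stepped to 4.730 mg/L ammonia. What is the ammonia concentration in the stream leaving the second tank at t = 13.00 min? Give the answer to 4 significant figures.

Each tank obeys Vᵢ dCᵢ/dt = Q(Cᵢ₋₁ − Cᵢ), so τᵢ = Vᵢ/Q.
τ₁ = 668.8/26.20 = 25.5267 min; τ₂ = 802.5/26.20 = 30.6298 min.
Solving the cascade with C₁(0)=C₂(0)=0 gives C₂(t) = C_in[1 − (τ₁ e^(−t/τ₁) − τ₂ e^(−t/τ₂))/(τ₁ − τ₂)].
At t = 13.00: e^(−t/τ₁) = 0.600934, e^(−t/τ₂) = 0.654147.
C₂ = 4.730·[1 − (25.5267·0.600934 − 30.6298·0.654147)/(-5.10305)] = 4.730·0.0796700 = 0.376839 mg/L.

0.3768 mg/L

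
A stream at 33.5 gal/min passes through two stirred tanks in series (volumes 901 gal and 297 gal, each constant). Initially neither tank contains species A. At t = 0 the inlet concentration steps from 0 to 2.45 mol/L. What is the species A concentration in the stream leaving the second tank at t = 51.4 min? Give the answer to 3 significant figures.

1.91 mol/L

Each tank obeys Vᵢ dCᵢ/dt = Q(Cᵢ₋₁ − Cᵢ), so τᵢ = Vᵢ/Q.
τ₁ = 901/33.5 = 26.896 min; τ₂ = 297/33.5 = 8.8657 min.
Tank 1: C₁ = C_in(1 − e^(−t/τ₁)). Tank 2 (τ₁ ≠ τ₂): C₂ = C_in[1 − (τ₁ e^(−t/τ₁) − τ₂ e^(−t/τ₂))/(τ₁ − τ₂)].
At t = 51.4: e^(−t/τ₁) = 0.14792, e^(−t/τ₂) = 0.0030347.
C₂ = 2.45·[1 − (26.896·0.14792 − 8.8657·0.0030347)/(18.030)] = 2.45·0.78084 = 1.9131 mol/L.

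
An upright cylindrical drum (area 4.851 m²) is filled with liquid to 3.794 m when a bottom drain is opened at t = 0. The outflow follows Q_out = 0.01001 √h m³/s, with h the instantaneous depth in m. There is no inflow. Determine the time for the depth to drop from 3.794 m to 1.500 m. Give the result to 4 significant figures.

700.8 s

Volume balance on the tank: A dh/dt = −0.01001 √h.
Separate and integrate: 2(√h − √h₀) = −(0.01001/A) t.
t = 2A(√h₀ − √h)/0.01001 = 2·4.851·(√3.794 − √1.500)/0.01001
  = 9.70200 × (1.94782 − 1.22474) / 0.01001 = 700.826 s.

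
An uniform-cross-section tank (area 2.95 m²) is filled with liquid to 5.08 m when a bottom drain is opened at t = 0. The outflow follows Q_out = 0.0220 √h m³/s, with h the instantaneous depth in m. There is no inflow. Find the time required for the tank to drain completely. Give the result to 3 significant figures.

604 s

A dh/dt = −Q_out = −0.0220 √h.
Separate and integrate: 2(√h − √h₀) = −(0.0220/A) t.
Set h = 0: 2√h₀ = (0.0220/A) t_empty ⇒ t_empty = 2A√h₀/0.0220.
t_empty = 2·2.95·√5.08/0.0220 = 5.9000·2.2539/0.0220 = 604.45 s.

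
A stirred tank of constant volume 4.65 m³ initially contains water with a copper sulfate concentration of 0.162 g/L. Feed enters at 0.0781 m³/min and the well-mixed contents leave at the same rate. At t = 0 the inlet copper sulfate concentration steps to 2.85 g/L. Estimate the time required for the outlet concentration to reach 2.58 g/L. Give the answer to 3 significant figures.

Accumulation = in − out for the solute gives V dC/dt = Q(C_in − C), so τ = V/Q = 59.539 min.
C(t) = C_in + (C₀ − C_in) e^(−t/τ). Set C = 2.58 and solve for t:
e^(−t/τ) = (C − C_in)/(C₀ − C_in) = (2.58 − 2.85)/(0.162 − 2.85) = 0.10045
t = −τ ln(…) = 59.539 × 2.2981 = 136.83 min.

137 min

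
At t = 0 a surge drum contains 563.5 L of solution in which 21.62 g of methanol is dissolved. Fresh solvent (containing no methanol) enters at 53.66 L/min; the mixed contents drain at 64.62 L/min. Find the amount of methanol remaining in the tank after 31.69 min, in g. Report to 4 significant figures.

Let m(t) be the amount of methanol. Volume: V(t) = V₀ + (Q_in − Q_out) t = 563.5 − 10.9600 t; V(31.69) = 216.178 L.
No methanol enters, so dm/dt = −Q_out · (m/V).
Separate: dm/m = −Q_out dt/V(t) ⇒ ln(m/m₀) = −(Q_out/(Q_in−Q_out)) ln(V/V₀).
m = m₀ (V₀/V)^(Q_out/(Q_in−Q_out)) = 21.62 × (563.5/216.178)^(-5.89599) = 0.0761439 g.

0.07614 g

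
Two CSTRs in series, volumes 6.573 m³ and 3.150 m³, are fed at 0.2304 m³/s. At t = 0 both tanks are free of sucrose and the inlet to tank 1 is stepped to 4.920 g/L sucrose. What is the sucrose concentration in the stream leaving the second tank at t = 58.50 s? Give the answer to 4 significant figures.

3.767 g/L

Time constants: τᵢ = Vᵢ/Q for each well-mixed tank.
τ₁ = 6.573/0.2304 = 28.5286 s; τ₂ = 3.150/0.2304 = 13.6719 s.
Solving the cascade with C₁(0)=C₂(0)=0 gives C₂(t) = C_in[1 − (τ₁ e^(−t/τ₁) − τ₂ e^(−t/τ₂))/(τ₁ − τ₂)].
At t = 58.50: e^(−t/τ₁) = 0.128661, e^(−t/τ₂) = 0.0138585.
C₂ = 4.920·[1 − (28.5286·0.128661 − 13.6719·0.0138585)/(14.8568)] = 4.920·0.765692 = 3.76720 g/L.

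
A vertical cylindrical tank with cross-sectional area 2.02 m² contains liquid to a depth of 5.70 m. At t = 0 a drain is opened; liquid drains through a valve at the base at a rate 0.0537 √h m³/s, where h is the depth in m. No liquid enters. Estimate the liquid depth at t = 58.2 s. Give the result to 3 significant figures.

2.60 m

With no inflow, A dh/dt = −0.0537 √h.
This is separable: 2 d(√h)/dt = −0.0537/A, so √h = √h₀ − (0.0537/(2A)) t.
√h = √5.70 − 0.0537·58.2/(2·2.02) = 2.3875 − 0.77360 = 1.6139.
h = 1.6139² = 2.6046 m.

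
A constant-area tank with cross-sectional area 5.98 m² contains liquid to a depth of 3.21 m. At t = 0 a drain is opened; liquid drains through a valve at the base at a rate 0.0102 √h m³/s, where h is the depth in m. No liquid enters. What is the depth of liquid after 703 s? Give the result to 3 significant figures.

With no inflow, A dh/dt = −0.0102 √h.
Separate and integrate: 2(√h − √h₀) = −(0.0102/A) t.
√h = √3.21 − 0.0102·703/(2·5.98) = 1.7916 − 0.59955 = 1.1921.
h = 1.1921² = 1.4211 m.

1.42 m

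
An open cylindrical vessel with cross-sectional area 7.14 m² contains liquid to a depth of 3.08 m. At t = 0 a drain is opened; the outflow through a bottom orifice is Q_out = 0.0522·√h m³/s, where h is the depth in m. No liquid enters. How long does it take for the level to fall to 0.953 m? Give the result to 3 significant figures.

Accumulation of liquid (constant cross-section A): A dh/dt = −0.0522 √h.
Separate and integrate: 2(√h − √h₀) = −(0.0522/A) t.
t = 2A(√h₀ − √h)/0.0522 = 2·7.14·(√3.08 − √0.953)/0.0522
  = 14.280 × (1.7550 − 0.97622) / 0.0522 = 213.04 s.

213 s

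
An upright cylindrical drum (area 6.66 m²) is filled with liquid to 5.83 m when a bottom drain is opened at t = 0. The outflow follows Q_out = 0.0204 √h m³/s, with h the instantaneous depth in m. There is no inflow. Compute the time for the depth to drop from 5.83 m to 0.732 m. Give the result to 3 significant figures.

1020 s

With no inflow, A dh/dt = −0.0204 √h.
This is separable: 2 d(√h)/dt = −0.0204/A, so √h = √h₀ − (0.0204/(2A)) t.
t = 2A(√h₀ − √h)/0.0204 = 2·6.66·(√5.83 − √0.732)/0.0204
  = 13.320 × (2.4145 − 0.85557) / 0.0204 = 1017.9 s.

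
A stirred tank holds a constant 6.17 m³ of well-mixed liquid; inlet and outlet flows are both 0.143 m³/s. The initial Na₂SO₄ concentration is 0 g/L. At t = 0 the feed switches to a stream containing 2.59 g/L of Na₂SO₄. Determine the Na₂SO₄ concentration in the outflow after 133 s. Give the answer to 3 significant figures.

2.47 g/L

Mass balance on the solute (V constant): V dC/dt = Q(C_in − C).
So dC/dt = (C_in − C)/τ with τ = V/Q = 6.17/0.143 = 43.147 s.
This is linear first-order; C(t) = C_in + (C₀ − C_in) e^(−t/τ).
C(133) = 2.59 + (0 − 2.59)·e^(−133/43.147) = 2.59 + (-2.5900)·0.045845 = 2.4713 g/L.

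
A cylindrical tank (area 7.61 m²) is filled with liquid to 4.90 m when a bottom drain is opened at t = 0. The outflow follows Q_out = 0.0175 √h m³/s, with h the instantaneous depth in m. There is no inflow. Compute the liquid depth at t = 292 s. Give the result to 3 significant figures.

Volume balance on the tank: A dh/dt = −0.0175 √h.
Separate and integrate: 2(√h − √h₀) = −(0.0175/A) t.
√h = √4.90 − 0.0175·292/(2·7.61) = 2.2136 − 0.33574 = 1.8779.
h = 1.8779² = 3.5263 m.

3.53 m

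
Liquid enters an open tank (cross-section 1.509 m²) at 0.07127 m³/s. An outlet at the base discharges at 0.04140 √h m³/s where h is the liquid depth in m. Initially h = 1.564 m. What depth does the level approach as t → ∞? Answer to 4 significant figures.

2.964 m

Accumulation of liquid (constant cross-section A): A dh/dt = Q_in − 0.04140 √h. At steady state dh/dt = 0:
Q_in = 0.04140 √h_ss ⇒ √h_ss = 0.07127/0.04140 = 1.72150.
h_ss = 1.72150² = 2.96355 m. (Since h₀ = 1.564 m < h_ss, the level will rise toward this value.)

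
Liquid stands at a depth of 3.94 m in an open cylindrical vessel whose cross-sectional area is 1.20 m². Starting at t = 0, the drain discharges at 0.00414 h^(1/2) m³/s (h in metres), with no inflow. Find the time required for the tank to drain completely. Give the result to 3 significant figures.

1150 s

With no inflow, A dh/dt = −0.00414 √h.
Separate and integrate: 2(√h − √h₀) = −(0.00414/A) t.
Set h = 0: 2√h₀ = (0.00414/A) t_empty ⇒ t_empty = 2A√h₀/0.00414.
t_empty = 2·1.20·√3.94/0.00414 = 2.4000·1.9849/0.00414 = 1150.7 s.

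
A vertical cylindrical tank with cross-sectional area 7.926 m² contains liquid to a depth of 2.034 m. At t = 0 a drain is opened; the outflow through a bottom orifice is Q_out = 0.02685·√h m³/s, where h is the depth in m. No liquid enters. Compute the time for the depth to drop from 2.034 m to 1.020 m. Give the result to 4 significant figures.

With no inflow, A dh/dt = −0.02685 √h.
Separate and integrate: 2(√h − √h₀) = −(0.02685/A) t.
t = 2A(√h₀ − √h)/0.02685 = 2·7.926·(√2.034 − √1.020)/0.02685
  = 15.8520 × (1.42618 − 1.00995) / 0.02685 = 245.740 s.

245.7 s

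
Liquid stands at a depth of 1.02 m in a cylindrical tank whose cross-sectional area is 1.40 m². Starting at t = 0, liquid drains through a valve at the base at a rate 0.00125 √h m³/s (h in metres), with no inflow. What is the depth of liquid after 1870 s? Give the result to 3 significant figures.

0.0307 m

Volume balance on the tank: A dh/dt = −0.00125 √h.
∫ h^(−1/2) dh = −(0.00125/A) ∫ dt, giving 2√h = 2√h₀ − (0.00125/A) t.
√h = √1.02 − 0.00125·1870/(2·1.40) = 1.0100 − 0.83482 = 0.17513.
h = 0.17513² = 0.030670 m.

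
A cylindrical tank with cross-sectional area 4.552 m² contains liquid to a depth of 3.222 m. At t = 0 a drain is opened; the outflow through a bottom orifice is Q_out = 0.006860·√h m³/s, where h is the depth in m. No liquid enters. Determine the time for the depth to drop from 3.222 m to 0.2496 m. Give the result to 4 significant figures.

A dh/dt = −Q_out = −0.006860 √h.
This is separable: 2 d(√h)/dt = −0.006860/A, so √h = √h₀ − (0.006860/(2A)) t.
t = 2A(√h₀ − √h)/0.006860 = 2·4.552·(√3.222 − √0.2496)/0.006860
  = 9.10400 × (1.79499 − 0.499600) / 0.006860 = 1719.13 s.

1719 s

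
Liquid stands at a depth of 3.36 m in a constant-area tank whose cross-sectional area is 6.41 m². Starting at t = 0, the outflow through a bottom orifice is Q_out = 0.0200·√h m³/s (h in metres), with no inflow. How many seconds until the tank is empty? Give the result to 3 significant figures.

1170 s

Accumulation of liquid (constant cross-section A): A dh/dt = −0.0200 √h.
Separate and integrate: 2(√h − √h₀) = −(0.0200/A) t.
Set h = 0: 2√h₀ = (0.0200/A) t_empty ⇒ t_empty = 2A√h₀/0.0200.
t_empty = 2·6.41·√3.36/0.0200 = 12.820·1.8330/0.0200 = 1175.0 s.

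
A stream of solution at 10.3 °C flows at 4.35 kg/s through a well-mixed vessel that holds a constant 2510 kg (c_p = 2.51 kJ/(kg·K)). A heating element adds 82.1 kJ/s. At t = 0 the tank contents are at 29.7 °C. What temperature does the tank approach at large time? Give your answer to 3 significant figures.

17.8 °C

M c_p dT/dt = ṁ c_p (T_in − T) + Q̇.
At steady state dT/dt = 0 ⇒ T_ss = T_in + Q̇/(ṁ c_p) = 10.3 + 82.1/(4.35·2.51) = 17.819 °C.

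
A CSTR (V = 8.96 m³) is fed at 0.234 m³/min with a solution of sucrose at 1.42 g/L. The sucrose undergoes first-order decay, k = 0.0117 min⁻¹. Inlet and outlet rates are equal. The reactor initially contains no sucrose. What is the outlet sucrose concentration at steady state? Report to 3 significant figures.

0.981 g/L

Species balance: V dC/dt = Q C_in − Q C − k V C.
Steady state (dC/dt = 0): C_ss = Q C_in/(Q + kV) = C_in/(1 + kV/Q).
C_ss = 0.234·1.42/(0.234 + 0.0117·8.96) = 0.33228/0.33883 = 0.98066 g/L.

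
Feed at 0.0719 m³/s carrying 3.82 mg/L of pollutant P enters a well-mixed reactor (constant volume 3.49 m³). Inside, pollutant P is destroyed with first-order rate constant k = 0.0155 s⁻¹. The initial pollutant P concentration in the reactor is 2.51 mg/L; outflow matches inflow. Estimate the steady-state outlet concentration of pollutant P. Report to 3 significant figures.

2.18 mg/L

Species balance: V dC/dt = Q C_in − Q C − k V C.
At steady state: 0 = Q C_in − (Q + kV) C_ss, so C_ss = Q C_in/(Q + kV).
C_ss = 0.0719·3.82/(0.0719 + 0.0155·3.49) = 0.27466/0.12600 = 2.1799 mg/L.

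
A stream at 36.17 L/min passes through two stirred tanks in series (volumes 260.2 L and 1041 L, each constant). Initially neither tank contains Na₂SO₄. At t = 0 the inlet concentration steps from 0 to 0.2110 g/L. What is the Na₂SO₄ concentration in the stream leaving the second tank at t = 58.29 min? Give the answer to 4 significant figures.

Time constants: τᵢ = Vᵢ/Q for each well-mixed tank.
τ₁ = 260.2/36.17 = 7.19381 min; τ₂ = 1041/36.17 = 28.7808 min.
Tank 1: C₁ = C_in(1 − e^(−t/τ₁)). Tank 2 (τ₁ ≠ τ₂): C₂ = C_in[1 − (τ₁ e^(−t/τ₁) − τ₂ e^(−t/τ₂))/(τ₁ − τ₂)].
At t = 58.29: e^(−t/τ₁) = 0.000302690, e^(−t/τ₂) = 0.131953.
C₂ = 0.2110·[1 − (7.19381·0.000302690 − 28.7808·0.131953)/(-21.5870)] = 0.2110·0.824175 = 0.173901 g/L.

0.1739 g/L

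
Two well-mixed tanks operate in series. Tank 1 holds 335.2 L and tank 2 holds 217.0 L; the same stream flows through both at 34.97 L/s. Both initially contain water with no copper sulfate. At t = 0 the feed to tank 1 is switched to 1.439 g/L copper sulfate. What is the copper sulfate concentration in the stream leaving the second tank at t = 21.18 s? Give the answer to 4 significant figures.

1.078 g/L

Time constants: τᵢ = Vᵢ/Q for each well-mixed tank.
τ₁ = 335.2/34.97 = 9.58536 s; τ₂ = 217.0/34.97 = 6.20532 s.
Solving the cascade with C₁(0)=C₂(0)=0 gives C₂(t) = C_in[1 − (τ₁ e^(−t/τ₁) − τ₂ e^(−t/τ₂))/(τ₁ − τ₂)].
At t = 21.18: e^(−t/τ₁) = 0.109742, e^(−t/τ₂) = 0.0329356.
C₂ = 1.439·[1 − (9.58536·0.109742 − 6.20532·0.0329356)/(3.38004)] = 1.439·0.749250 = 1.07817 g/L.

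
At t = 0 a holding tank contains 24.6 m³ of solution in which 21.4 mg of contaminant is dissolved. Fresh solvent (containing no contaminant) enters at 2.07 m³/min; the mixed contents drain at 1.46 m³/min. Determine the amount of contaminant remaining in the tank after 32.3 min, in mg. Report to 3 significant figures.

5.23 mg

Let m(t) be the amount of contaminant. Volume: V(t) = V₀ + (Q_in − Q_out) t = 24.6 + 0.61000 t; V(32.3) = 44.303 m³.
Species balance (pure solvent in): dm/dt = −Q_out · m/V(t).
dm/m = −Q_out dt/(V₀ + 0.61000 t); integrating gives ln(m/m₀) = −(Q_out/(Q_in−Q_out)) ln(V/V₀).
m = m₀ (V₀/V)^(Q_out/(Q_in−Q_out)) = 21.4 × (24.6/44.303)^(2.3934) = 5.2347 mg.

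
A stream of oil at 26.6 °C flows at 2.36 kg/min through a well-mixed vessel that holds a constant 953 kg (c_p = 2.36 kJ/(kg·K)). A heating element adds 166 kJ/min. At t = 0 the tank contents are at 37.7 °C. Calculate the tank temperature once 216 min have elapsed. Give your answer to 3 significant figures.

M c_p dT/dt = ṁ c_p (T_in − T) + Q̇.
τ = M/ṁ = 403.81 min; T_ss = T_in + Q̇/(ṁ c_p) = 26.6 + 166/(2.36·2.36) = 56.405 °C.
Solution: T(t) = T_ss + (T₀ − T_ss) e^(−t/τ).
T(216) = 56.405 + (-18.705)·e^(−216/403.81) = 56.405 + (-18.705)·0.58573 = 45.449 °C.

45.4 °C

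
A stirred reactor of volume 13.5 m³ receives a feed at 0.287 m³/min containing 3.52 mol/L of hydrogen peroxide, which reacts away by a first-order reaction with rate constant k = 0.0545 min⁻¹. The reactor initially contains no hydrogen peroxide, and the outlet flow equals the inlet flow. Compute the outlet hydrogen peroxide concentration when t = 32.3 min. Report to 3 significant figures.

V dC/dt = Q(C_in − C) − k V C.
This is linear with rate a = Q/V + k = 0.075759 min⁻¹.
C_ss = Q C_in/(Q + kV) = 0.98777 mol/L; C(t) = C_ss + (C₀ − C_ss) e^(−a t).
C(32.3) = 0.98777 + (-0.98777)·e^(−0.075759·32.3) = 0.98777 + (-0.98777)·0.086551 = 0.90228 mol/L.

0.902 mol/L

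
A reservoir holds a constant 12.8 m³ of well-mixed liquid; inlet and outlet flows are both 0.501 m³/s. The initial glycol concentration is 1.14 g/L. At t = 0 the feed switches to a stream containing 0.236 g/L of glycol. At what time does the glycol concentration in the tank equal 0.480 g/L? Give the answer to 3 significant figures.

Unsteady species balance (constant V, well mixed): V dC/dt = Q(C_in − C), so τ = V/Q = 25.549 s.
C(t) = C_in + (C₀ − C_in) e^(−t/τ). Set C = 0.480 and solve for t:
e^(−t/τ) = (C − C_in)/(C₀ − C_in) = (0.480 − 0.236)/(1.14 − 0.236) = 0.26991
t = −τ ln(…) = 25.549 × 1.3097 = 33.460 s.

33.5 s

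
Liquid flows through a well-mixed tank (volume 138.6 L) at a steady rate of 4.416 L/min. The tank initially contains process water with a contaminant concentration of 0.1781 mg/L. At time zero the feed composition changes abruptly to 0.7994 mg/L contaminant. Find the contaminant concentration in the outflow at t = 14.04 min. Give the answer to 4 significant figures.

0.4022 mg/L

Species balance on the tank: V dC/dt = Q(C_in − C).
So dC/dt = (C_in − C)/τ with τ = V/Q = 138.6/4.416 = 31.3859 min.
Solution: C(t) = C_in + (C₀ − C_in) e^(−t/τ).
C(14.04) = 0.7994 + (0.1781 − 0.7994)·e^(−14.04/31.3859) = 0.7994 + (-0.621300)·0.639330 = 0.402184 mg/L.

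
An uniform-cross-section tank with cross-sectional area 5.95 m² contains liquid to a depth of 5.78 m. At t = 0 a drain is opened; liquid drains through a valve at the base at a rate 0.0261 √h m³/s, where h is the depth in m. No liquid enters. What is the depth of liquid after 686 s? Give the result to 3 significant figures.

0.809 m

With no inflow, A dh/dt = −0.0261 √h.
This is separable: 2 d(√h)/dt = −0.0261/A, so √h = √h₀ − (0.0261/(2A)) t.
√h = √5.78 − 0.0261·686/(2·5.95) = 2.4042 − 1.5046 = 0.89957.
h = 0.89957² = 0.80923 m.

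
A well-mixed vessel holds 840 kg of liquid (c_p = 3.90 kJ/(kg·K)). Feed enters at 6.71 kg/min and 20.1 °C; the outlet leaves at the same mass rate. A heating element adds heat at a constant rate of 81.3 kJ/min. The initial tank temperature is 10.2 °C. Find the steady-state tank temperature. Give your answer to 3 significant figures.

Energy balance: M c_p dT/dt = ṁ c_p (T_in − T) + 81.3.
At steady state dT/dt = 0 ⇒ T_ss = T_in + Q̇/(ṁ c_p) = 20.1 + 81.3/(6.71·3.90) = 23.207 °C.

23.2 °C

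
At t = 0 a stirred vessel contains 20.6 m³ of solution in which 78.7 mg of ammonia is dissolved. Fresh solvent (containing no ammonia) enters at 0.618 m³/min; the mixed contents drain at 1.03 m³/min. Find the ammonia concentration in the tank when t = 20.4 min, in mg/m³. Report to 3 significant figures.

1.74 mg/m³

Total volume: dV/dt = Q_in − Q_out = -0.41200 m³/min, so V(t) = 20.6 − 0.41200 t and V(20.4) = 12.195 m³.
Solute balance: dm/dt = 0 − Q_out C = −Q_out m/V(t).
Separate: dm/m = −Q_out dt/V(t) ⇒ ln(m/m₀) = −(Q_out/(Q_in−Q_out)) ln(V/V₀).
m = m₀ (V₀/V)^(Q_out/(Q_in−Q_out)) = 78.7 × (20.6/12.195)^(-2.5000) = 21.222 mg.
C = m/V = 21.222/12.195 = 1.7402 mg/m³.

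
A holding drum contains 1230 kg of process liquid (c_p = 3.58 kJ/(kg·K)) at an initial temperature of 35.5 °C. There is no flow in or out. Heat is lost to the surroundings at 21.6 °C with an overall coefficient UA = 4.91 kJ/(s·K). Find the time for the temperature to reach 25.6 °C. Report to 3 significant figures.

1120 s

M c_p dT/dt = −UA(T − T_amb).
τ = M c_p/UA = 896.82 s; T_ss = T_amb = 21.600 °C.
T(t) = T_ss + (T₀ − T_ss)e^(−t/τ); set T = 25.6:
t = −τ ln[(T − T_ss)/(T₀ − T_ss)] = −896.82 · ln(0.28777) = 1117.1 s.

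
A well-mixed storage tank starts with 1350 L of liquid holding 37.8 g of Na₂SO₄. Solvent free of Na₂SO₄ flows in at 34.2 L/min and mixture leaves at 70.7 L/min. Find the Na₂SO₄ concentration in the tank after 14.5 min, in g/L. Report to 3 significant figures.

0.0176 g/L

Let m(t) be the amount of Na₂SO₄. Volume: V(t) = V₀ + (Q_in − Q_out) t = 1350 − 36.500 t; V(14.5) = 820.75 L.
No Na₂SO₄ enters, so dm/dt = −Q_out · (m/V).
Separate: dm/m = −Q_out dt/V(t) ⇒ ln(m/m₀) = −(Q_out/(Q_in−Q_out)) ln(V/V₀).
m = m₀ (V₀/V)^(Q_out/(Q_in−Q_out)) = 37.8 × (1350/820.75)^(-1.9370) = 14.417 g.
C = m/V = 14.417/820.75 = 0.017565 g/L.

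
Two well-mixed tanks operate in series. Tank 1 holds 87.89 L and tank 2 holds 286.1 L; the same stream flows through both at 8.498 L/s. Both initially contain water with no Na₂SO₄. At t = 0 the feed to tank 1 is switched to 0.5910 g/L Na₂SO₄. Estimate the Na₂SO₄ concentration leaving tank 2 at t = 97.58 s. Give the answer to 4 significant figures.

0.5440 g/L

Time constants: τᵢ = Vᵢ/Q for each well-mixed tank.
τ₁ = 87.89/8.498 = 10.3424 s; τ₂ = 286.1/8.498 = 33.6667 s.
Solving the cascade with C₁(0)=C₂(0)=0 gives C₂(t) = C_in[1 − (τ₁ e^(−t/τ₁) − τ₂ e^(−t/τ₂))/(τ₁ − τ₂)].
At t = 97.58: e^(−t/τ₁) = 7.98854e-05, e^(−t/τ₂) = 0.0551108.
C₂ = 0.5910·[1 − (10.3424·7.98854e-05 − 33.6667·0.0551108)/(-23.3243)] = 0.5910·0.920487 = 0.544008 g/L.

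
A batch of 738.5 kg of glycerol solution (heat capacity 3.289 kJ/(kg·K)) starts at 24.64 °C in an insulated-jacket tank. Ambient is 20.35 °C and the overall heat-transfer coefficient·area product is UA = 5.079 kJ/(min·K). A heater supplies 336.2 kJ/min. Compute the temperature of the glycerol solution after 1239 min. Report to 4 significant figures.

M c_p dT/dt = −UA(T − T_amb) + Q̇.
dT/dt = (T_ss − T)/τ with T_ss = T_amb + Q̇/UA = 20.35 + 336.2/5.079 = 86.5441 °C, τ = M c_p/UA = 738.5·3.289/5.079 = 478.229 min.
Integrating: T(t) = T_ss + (T₀ − T_ss) e^(−t/τ).
T(1239) = 86.5441 + (-61.9041)·0.0749595 = 81.9038 °C.

81.90 °C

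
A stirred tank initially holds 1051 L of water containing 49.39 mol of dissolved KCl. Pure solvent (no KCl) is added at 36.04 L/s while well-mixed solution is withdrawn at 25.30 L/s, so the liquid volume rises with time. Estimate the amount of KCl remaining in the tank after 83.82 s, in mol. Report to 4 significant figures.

11.50 mol

Total volume: dV/dt = Q_in − Q_out = 10.7400 L/s, so V(t) = 1051 + 10.7400 t and V(83.82) = 1951.23 L.
No KCl enters, so dm/dt = −Q_out · (m/V).
Separate: dm/m = −Q_out dt/V(t) ⇒ ln(m/m₀) = −(Q_out/(Q_in−Q_out)) ln(V/V₀).
m = m₀ (V₀/V)^(Q_out/(Q_in−Q_out)) = 49.39 × (1051/1951.23)^(2.35568) = 11.4989 mol.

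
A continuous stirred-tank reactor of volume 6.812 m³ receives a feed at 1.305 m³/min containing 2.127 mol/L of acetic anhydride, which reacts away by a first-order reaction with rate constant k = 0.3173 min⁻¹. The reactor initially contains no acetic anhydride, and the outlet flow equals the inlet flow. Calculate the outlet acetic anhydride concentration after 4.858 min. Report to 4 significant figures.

Accumulation = in − out − consumed: V dC/dt = Q C_in − Q C − k V C.
dC/dt = (Q/V) C_in − (Q/V + k) C; effective rate a = Q/V + k = 0.191574 + 0.3173 = 0.508874 min⁻¹.
C_ss = Q C_in/(Q + kV) = 0.800743 mol/L; C(t) = C_ss + (C₀ − C_ss) e^(−a t).
C(4.858) = 0.800743 + (-0.800743)·e^(−0.508874·4.858) = 0.800743 + (-0.800743)·0.0844067 = 0.733155 mol/L.

0.7332 mol/L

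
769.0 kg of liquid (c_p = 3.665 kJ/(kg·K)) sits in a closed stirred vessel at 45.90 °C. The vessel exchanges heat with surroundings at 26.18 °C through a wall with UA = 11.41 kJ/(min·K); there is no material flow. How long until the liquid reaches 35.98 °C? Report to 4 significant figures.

172.7 min

M c_p dT/dt = −UA(T − T_amb).
τ = M c_p/UA = 247.010 min; T_ss = T_amb = 26.1800 °C.
T(t) = T_ss + (T₀ − T_ss)e^(−t/τ); set T = 35.98:
t = −τ ln[(T − T_ss)/(T₀ − T_ss)] = −247.010 · ln(0.496957) = 172.722 min.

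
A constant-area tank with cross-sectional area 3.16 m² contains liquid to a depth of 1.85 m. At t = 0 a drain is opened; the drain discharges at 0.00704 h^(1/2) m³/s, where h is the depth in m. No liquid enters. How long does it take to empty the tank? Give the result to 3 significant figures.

1220 s

Volume balance on the tank: A dh/dt = −0.00704 √h.
Separate and integrate: 2(√h − √h₀) = −(0.00704/A) t.
Set h = 0: 2√h₀ = (0.00704/A) t_empty ⇒ t_empty = 2A√h₀/0.00704.
t_empty = 2·3.16·√1.85/0.00704 = 6.3200·1.3601/0.00704 = 1221.0 s.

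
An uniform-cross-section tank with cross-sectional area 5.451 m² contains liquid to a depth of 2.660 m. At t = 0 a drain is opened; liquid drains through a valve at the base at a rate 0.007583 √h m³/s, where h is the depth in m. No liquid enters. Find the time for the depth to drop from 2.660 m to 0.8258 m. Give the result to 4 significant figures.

Accumulation of liquid (constant cross-section A): A dh/dt = −0.007583 √h.
∫ h^(−1/2) dh = −(0.007583/A) ∫ dt, giving 2√h = 2√h₀ − (0.007583/A) t.
t = 2A(√h₀ − √h)/0.007583 = 2·5.451·(√2.660 − √0.8258)/0.007583
  = 10.9020 × (1.63095 − 0.908735) / 0.007583 = 1038.32 s.

1038 s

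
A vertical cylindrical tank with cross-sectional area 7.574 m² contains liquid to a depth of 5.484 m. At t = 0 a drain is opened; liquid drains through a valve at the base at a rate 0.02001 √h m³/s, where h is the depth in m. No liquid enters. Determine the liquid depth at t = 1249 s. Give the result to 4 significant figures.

Unsteady balance on liquid volume: A dh/dt = −0.02001 √h.
∫ h^(−1/2) dh = −(0.02001/A) ∫ dt, giving 2√h = 2√h₀ − (0.02001/A) t.
√h = √5.484 − 0.02001·1249/(2·7.574) = 2.34179 − 1.64989 = 0.691907.
h = 0.691907² = 0.478735 m.

0.4787 m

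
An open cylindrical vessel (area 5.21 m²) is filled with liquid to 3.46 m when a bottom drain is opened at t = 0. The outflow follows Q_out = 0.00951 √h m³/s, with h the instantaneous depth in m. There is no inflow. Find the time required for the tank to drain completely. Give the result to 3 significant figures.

A dh/dt = −Q_out = −0.00951 √h.
This is separable: 2 d(√h)/dt = −0.00951/A, so √h = √h₀ − (0.00951/(2A)) t.
Set h = 0: 2√h₀ = (0.00951/A) t_empty ⇒ t_empty = 2A√h₀/0.00951.
t_empty = 2·5.21·√3.46/0.00951 = 10.420·1.8601/0.00951 = 2038.1 s.

2040 s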